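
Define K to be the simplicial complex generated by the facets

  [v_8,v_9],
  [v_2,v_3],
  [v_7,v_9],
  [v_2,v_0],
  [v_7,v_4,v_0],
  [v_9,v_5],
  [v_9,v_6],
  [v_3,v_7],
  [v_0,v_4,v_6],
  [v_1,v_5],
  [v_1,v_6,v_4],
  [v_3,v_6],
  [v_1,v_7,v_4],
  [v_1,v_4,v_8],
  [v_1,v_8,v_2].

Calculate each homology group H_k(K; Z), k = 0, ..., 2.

H_0 ≅ Z,  H_1 ≅ Z^6,  H_2 = 0.

Take the total order v_0 < v_1 < v_2 < v_3 < v_4 < v_5 < v_6 < v_7 < v_8 < v_9 on the vertex set. Then K (dimension 2) consists of the simplices:

  0-simplices (10): [v_0], [v_1], [v_2], [v_3], [v_4], [v_5], [v_6], [v_7], [v_8], [v_9]
  1-simplices (21): (21 of them)
  2-simplices (6): [v_0,v_4,v_6], [v_0,v_4,v_7], [v_1,v_2,v_8], [v_1,v_4,v_6], [v_1,v_4,v_7], [v_1,v_4,v_8]

giving chain groups C_0 ≅ Z^10, C_1 ≅ Z^21, C_2 ≅ Z^6.

The boundary map ∂_1: C_1 → C_0 is given by ∂[p,q] = [q] − [p].
As a 10×21 matrix over Z this has rank 9, with invariant factors (1,1,1,1,1,1,1,1,1).

Boundary ∂_2: C_2 → C_1 maps a triangle to the signed sum of its edges. For instance
  ∂[v_1,v_4,v_7] = [v_4,v_7] − [v_1,v_7] + [v_1,v_4],
  ∂[v_1,v_2,v_8] = [v_2,v_8] − [v_1,v_8] + [v_1,v_2].
This gives a 21×6 integer matrix of rank 6; reducing to Smith normal form yields diagonal entries (1,1,1,1,1,1).

Reading off H_k = ker ∂_k / im ∂_{k+1}:

  H_0: rank C_0 − rank ∂_1 = 10 − 9 = 1, and the invariant factors of ∂_1 are all 1, so H_0 ≅ Z.
  H_1: rank ker ∂_1 − rank ∂_2 = (21 − 9) − 6 = 6, and the invariant factors of ∂_2 are all 1, so H_1 ≅ Z^6.
  H_2: rank ker ∂_2 − rank ∂_3 = (6 − 6) − 0 = 0, and there is no ∂_3, so H_2 ≅ 0.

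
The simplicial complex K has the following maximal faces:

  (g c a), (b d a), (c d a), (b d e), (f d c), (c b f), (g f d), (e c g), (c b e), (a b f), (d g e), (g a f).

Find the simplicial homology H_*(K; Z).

H_0 ≅ Z,  H_1 ≅ Z/2Z,  H_2 = 0.

We work with the vertex ordering a < b < c < d < e < f < g. The simplices of K, each written with vertices in increasing order, are:

  0-simplices (7): a, b, c, d, e, f, g
  1-simplices (18): ab, ac, ad, af, ag, bc, bd, be, bf, cd, ce, cf, cg, de, df, dg, eg, fg
  2-simplices (12): abd, abf, acd, acg, afg, bce, bcf, bde, cdf, ceg, deg, dfg

giving chain groups C_0 ≅ Z^7, C_1 ≅ Z^18, C_2 ≅ Z^12.

Boundary ∂_1: C_1 → C_0 is given by ∂[p,q] = [q] − [p].
As a 7×18 matrix over Z this has rank 6, with invariant factors (1,1,1,1,1,1).

The boundary map ∂_2: C_2 → C_1 sends each 2-simplex [p,q,r] to [q,r] − [p,r] + [p,q]. For instance
  ∂ceg = eg − cg + ce,
  ∂bde = de − be + bd.
The resulting 18×12 matrix has rank 12, and its Smith normal form has invariant factors (1,1,1,1,1,1,1,1,1,1,1,2).

Reading off H_k = ker ∂_k / im ∂_{k+1}:

  H_0: rank C_0 − rank ∂_1 = 7 − 6 = 1, and the invariant factors of ∂_1 are all 1, so H_0 = Z.
  H_1: rank ker ∂_1 − rank ∂_2 = (18 − 6) − 12 = 0, and ∂_2 has invariant factor 2 > 1, so H_1 = Z/2Z.
  H_2: rank ker ∂_2 − rank ∂_3 = (12 − 12) − 0 = 0, and there is no ∂_3, so H_2 = 0.

(K is a triangulation of the real projective plane RP^2.)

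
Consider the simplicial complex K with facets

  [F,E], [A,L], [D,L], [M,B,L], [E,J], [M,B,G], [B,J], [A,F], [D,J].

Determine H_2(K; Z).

H_2 = 0.

Fix the vertex order A < B < D < E < F < G < J < L < M and write every simplex with vertices in increasing order. Then dim K = 2 and the simplices of K are:

  0-simplices (9): A, B, D, E, F, G, J, L, M
  1-simplices (12): AF, AL, BG, BJ, BL, BM, DJ, DL, EF, EJ, GM, LM
  2-simplices (2): BGM, BLM

so the chain groups are C_0 ≅ Z^9, C_1 ≅ Z^12, C_2 ≅ Z^2.

∂_1: C_1 → C_0 is given by ∂[p,q] = [q] − [p]. For instance
  ∂DL = L − D.
As a 9×12 matrix over Z this has rank 8, with invariant factors (1,1,1,1,1,1,1,1).

∂_2: C_2 → C_1 sends each 2-simplex [p,q,r] to [q,r] − [p,r] + [p,q]. For instance
  ∂BLM = LM − BM + BL,
  ∂BGM = GM − BM + BG.
The 12×2 boundary matrix has rank 2 and Smith normal form diag(1,1).

Computing H_k = (kernel of ∂_k) / (image of ∂_{k+1}):

  H_2: rank ker ∂_2 − rank ∂_3 = (2 − 2) − 0 = 0, and there is no ∂_3, so H_2 = 0.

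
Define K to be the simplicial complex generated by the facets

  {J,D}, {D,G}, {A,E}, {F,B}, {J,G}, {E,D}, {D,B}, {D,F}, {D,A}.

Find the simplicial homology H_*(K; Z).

H_0 ≅ Z,  H_1 ≅ Z^3.

Fix the vertex order A < B < D < E < F < G < J and write every simplex with vertices in increasing order. Then dim K = 1 and the simplices of K are:

  0-simplices (7): A, B, D, E, F, G, J
  1-simplices (9): AD, AE, BD, BF, DE, DF, DG, DJ, GJ

Hence C_0 ≅ Z^7, C_1 ≅ Z^9.

The boundary map ∂_1: C_1 → C_0 sends each edge [p,q] (with p < q) to q − p.
This gives a 7×9 integer matrix of rank 6; reducing to Smith normal form yields diagonal entries (1,1,1,1,1,1).

Computing H_k = (kernel of ∂_k) / (image of ∂_{k+1}):

  H_0: rank C_0 − rank ∂_1 = 7 − 6 = 1, and the invariant factors of ∂_1 are all 1, so H_0 ≅ Z.
  H_1: rank ker ∂_1 − rank ∂_2 = (9 − 6) − 0 = 3, and there is no ∂_2, so H_1 ≅ Z^3.

As a check, the Euler characteristic is 7 − 9 = -2, which agrees with 1 − 3 = -2.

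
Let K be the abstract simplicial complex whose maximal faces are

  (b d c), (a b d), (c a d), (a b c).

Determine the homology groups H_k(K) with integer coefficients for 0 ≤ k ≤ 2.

Fix the vertex order a < b < c < d and write every simplex with vertices in increasing order. Then dim K = 2 and the simplices of K are:

  0-simplices (4): a, b, c, d
  1-simplices (6): ab, ac, ad, bc, bd, cd
  2-simplices (4): abc, abd, acd, bcd

so the chain groups are C_0 ≅ Z^4, C_1 ≅ Z^6, C_2 ≅ Z^4.

The boundary map ∂_1: C_1 → C_0 is given by ∂[p,q] = [q] − [p].
The resulting 4×6 matrix has rank 3, and its Smith normal form has invariant factors (1,1,1).

The boundary map ∂_2: C_2 → C_1 acts by ∂[p,q,r] = [q,r] − [p,r] + [p,q]. For instance
  ∂acd = cd − ad + ac,
  ∂abd = bd − ad + ab.
The 6×4 boundary matrix has rank 3 and Smith normal form diag(1,1,1).

Now H_k = ker ∂_k / im ∂_{k+1}, so:

  H_0: rank C_0 − rank ∂_1 = 4 − 3 = 1, and the invariant factors of ∂_1 are all 1, so H_0 ≅ Z.
  H_1: rank ker ∂_1 − rank ∂_2 = (6 − 3) − 3 = 0, and the invariant factors of ∂_2 are all 1, so H_1 ≅ 0.
  H_2: rank ker ∂_2 − rank ∂_3 = (4 − 3) − 0 = 1, and there is no ∂_3, so H_2 ≅ Z.

As a check, the Euler characteristic is 4 − 6 + 4 = 2, which agrees with 1 − 0 + 1 = 2.
(K is a triangulation of the 2-sphere S^2.)

H_0 = Z,  H_1 = 0,  H_2 = Z.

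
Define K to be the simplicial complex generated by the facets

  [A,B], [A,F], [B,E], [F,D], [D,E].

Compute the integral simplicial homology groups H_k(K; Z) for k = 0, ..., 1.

H_0 ≅ Z,  H_1 ≅ Z.

Fix the vertex order A < B < D < E < F and write every simplex with vertices in increasing order. Then dim K = 1 and the simplices of K are:

  0-simplices (5): A, B, D, E, F
  1-simplices (5): AB, AF, BE, DE, DF

giving chain groups C_0 ≅ Z^5, C_1 ≅ Z^5.

The boundary map ∂_1: C_1 → C_0 maps an edge to its endpoints' difference, ∂[p,q] = q − p. For instance
  ∂DE = E − D.
This gives a 5×5 integer matrix of rank 4; reducing to Smith normal form yields diagonal entries (1,1,1,1).

Now H_k = ker ∂_k / im ∂_{k+1}, so:

  H_0: rank C_0 − rank ∂_1 = 5 − 4 = 1, and the invariant factors of ∂_1 are all 1, so H_0 ≅ Z.
  H_1: rank ker ∂_1 − rank ∂_2 = (5 − 4) − 0 = 1, and there is no ∂_2, so H_1 ≅ Z.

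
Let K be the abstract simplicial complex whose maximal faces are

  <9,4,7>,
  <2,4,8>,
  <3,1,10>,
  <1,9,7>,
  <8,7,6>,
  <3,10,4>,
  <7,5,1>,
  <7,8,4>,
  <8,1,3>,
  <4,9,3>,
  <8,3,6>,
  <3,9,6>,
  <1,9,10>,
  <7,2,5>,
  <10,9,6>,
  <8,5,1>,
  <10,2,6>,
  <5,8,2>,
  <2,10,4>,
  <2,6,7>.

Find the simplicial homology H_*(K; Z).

K has 10 vertices, 30 edges, 20 triangles.
rank ∂_0 = 0, rank ∂_1 = 9 ⇒ b_0 = 10 − 0 − 9 = 1; all invariant factors of ∂_1 are 1 so no torsion. So H_0 ≅ Z.
rank ∂_1 = 9, rank ∂_2 = 20 ⇒ b_1 = 30 − 9 − 20 = 1; ∂_2 has invariant factor(s) [2] giving torsion. So H_1 ≅ Z ⊕ Z/2Z.
rank ∂_2 = 20, rank ∂_3 = 0 ⇒ b_2 = 20 − 20 − 0 = 0. So H_2 ≅ 0.

H_0 ≅ Z,  H_1 ≅ Z ⊕ Z/2Z,  H_2 = 0.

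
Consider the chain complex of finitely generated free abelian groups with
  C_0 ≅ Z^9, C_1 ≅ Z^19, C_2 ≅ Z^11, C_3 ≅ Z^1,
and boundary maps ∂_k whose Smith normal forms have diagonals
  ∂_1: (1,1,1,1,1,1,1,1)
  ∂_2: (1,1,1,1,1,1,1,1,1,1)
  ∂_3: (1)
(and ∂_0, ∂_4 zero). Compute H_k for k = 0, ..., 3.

H_0: b_0 = 9 − 0 − 8 = 1; torsion from ∂_1 factors > 1: none. So H_0 ≅ Z.
H_1: b_1 = 19 − 8 − 10 = 1; torsion from ∂_2 factors > 1: none. So H_1 ≅ Z.
H_2: b_2 = 11 − 10 − 1 = 0; torsion from ∂_3 factors > 1: none. So H_2 ≅ 0.
H_3: b_3 = 1 − 1 − 0 = 0; torsion from ∂_4 factors > 1: none. So H_3 ≅ 0.

H_0 ≅ Z,  H_1 ≅ Z,  H_2 = 0,  H_3 = 0.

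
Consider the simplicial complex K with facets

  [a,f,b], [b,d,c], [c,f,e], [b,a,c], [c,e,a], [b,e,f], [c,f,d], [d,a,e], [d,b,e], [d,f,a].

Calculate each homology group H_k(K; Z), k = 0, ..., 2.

H_0 ≅ Z,  H_1 ≅ Z/2,  H_2 = 0.

Take the total order a < b < c < d < e < f on the vertex set. Then K (dimension 2) consists of the simplices:

  0-simplices (6): a, b, c, d, e, f
  1-simplices (15): ab, ac, ad, ae, af, bc, bd, be, bf, cd, ce, cf, de, df, ef
  2-simplices (10): abc, abf, ace, ade, adf, bcd, bde, bef, cdf, cef

giving chain groups C_0 ≅ Z^6, C_1 ≅ Z^15, C_2 ≅ Z^10.

Boundary ∂_1: C_1 → C_0 sends each edge [p,q] (with p < q) to q − p. For instance
  ∂af = f − a.
The 6×15 boundary matrix has rank 5 and Smith normal form diag(1,1,1,1,1).

The boundary map ∂_2: C_2 → C_1 maps a triangle to the signed sum of its edges. For instance
  ∂cef = ef − cf + ce,
  ∂ace = ce − ae + ac.
The 15×10 boundary matrix has rank 10 and Smith normal form diag(1,1,1,1,1,1,1,1,1,2).

From H_k ≅ ker(∂_k) / im(∂_{k+1}) we obtain:

  H_0: rank C_0 − rank ∂_1 = 6 − 5 = 1, and the invariant factors of ∂_1 are all 1, so H_0 = Z.
  H_1: rank ker ∂_1 − rank ∂_2 = (15 − 5) − 10 = 0, and ∂_2 has invariant factor 2 > 1, so H_1 = Z/2.
  H_2: rank ker ∂_2 − rank ∂_3 = (10 − 10) − 0 = 0, and there is no ∂_3, so H_2 = 0.

As a check, the Euler characteristic is 6 − 15 + 10 = 1, which agrees with 1 − 0 + 0 = 1.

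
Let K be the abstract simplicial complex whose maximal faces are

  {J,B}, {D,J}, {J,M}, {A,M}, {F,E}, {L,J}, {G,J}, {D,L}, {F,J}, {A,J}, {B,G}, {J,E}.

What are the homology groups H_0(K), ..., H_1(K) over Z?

H_0 ≅ Z,  H_1 ≅ Z^4.

Fix the vertex order A < B < D < E < F < G < J < L < M and write every simplex with vertices in increasing order. Then dim K = 1 and the simplices of K are:

  0-simplices (9): A, B, D, E, F, G, J, L, M
  1-simplices (12): AJ, AM, BG, BJ, DJ, DL, EF, EJ, FJ, GJ, JL, JM

giving chain groups C_0 ≅ Z^9, C_1 ≅ Z^12.

∂_1: C_1 → C_0 maps an edge to its endpoints' difference, ∂[p,q] = q − p. For instance
  ∂FJ = J − F.
The 9×12 boundary matrix has rank 8 and Smith normal form diag(1,1,1,1,1,1,1,1).

Computing H_k = (kernel of ∂_k) / (image of ∂_{k+1}):

  H_0: rank C_0 − rank ∂_1 = 9 − 8 = 1, and the invariant factors of ∂_1 are all 1, so H_0 = Z.
  H_1: rank ker ∂_1 − rank ∂_2 = (12 − 8) − 0 = 4, and there is no ∂_2, so H_1 = Z^4.

(K is a triangulation of a wedge of 4 circles.)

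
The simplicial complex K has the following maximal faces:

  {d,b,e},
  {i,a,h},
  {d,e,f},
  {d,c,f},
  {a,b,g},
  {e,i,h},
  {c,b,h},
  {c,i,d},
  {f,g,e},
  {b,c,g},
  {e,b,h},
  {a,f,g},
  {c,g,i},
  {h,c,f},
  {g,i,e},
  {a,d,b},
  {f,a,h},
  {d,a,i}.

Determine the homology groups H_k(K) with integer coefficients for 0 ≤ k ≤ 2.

H_0 ≅ Z,  H_1 ≅ Z^2,  H_2 ≅ Z.

Order the vertices as a < b < c < d < e < f < g < h < i. Listing each simplex with vertices in this order, K has dimension 2 with simplices:

  0-simplices (9): a, b, c, d, e, f, g, h, i
  1-simplices (27): ab, ad, af, ag, ah, ai, bc, bd, be, bg, bh, cd, cf, cg, ch, ci, de, df, di, ef, eg, eh, ei, fg, fh, gi, hi
  2-simplices (18): abd, abg, adi, afg, afh, ahi, bcg, bch, bde, beh, cdf, cdi, cfh, cgi, def, efg, egi, ehi

giving chain groups C_0 ≅ Z^9, C_1 ≅ Z^27, C_2 ≅ Z^18.

∂_1: C_1 → C_0 sends each edge [p,q] (with p < q) to q − p.
As a 9×27 matrix over Z this has rank 8, with invariant factors (1,1,1,1,1,1,1,1).

The boundary map ∂_2: C_2 → C_1 maps a triangle to the signed sum of its edges. For instance
  ∂def = ef − df + de,
  ∂ahi = hi − ai + ah.
This gives a 27×18 integer matrix of rank 17; reducing to Smith normal form yields diagonal entries (1,1,1,1,1,1,1,1,1,1,1,1,1,1,1,1,1).

Reading off H_k = ker ∂_k / im ∂_{k+1}:

  H_0: rank C_0 − rank ∂_1 = 9 − 8 = 1, and the invariant factors of ∂_1 are all 1, so H_0 = Z.
  H_1: rank ker ∂_1 − rank ∂_2 = (27 − 8) − 17 = 2, and the invariant factors of ∂_2 are all 1, so H_1 = Z^2.
  H_2: rank ker ∂_2 − rank ∂_3 = (18 − 17) − 0 = 1, and there is no ∂_3, so H_2 = Z.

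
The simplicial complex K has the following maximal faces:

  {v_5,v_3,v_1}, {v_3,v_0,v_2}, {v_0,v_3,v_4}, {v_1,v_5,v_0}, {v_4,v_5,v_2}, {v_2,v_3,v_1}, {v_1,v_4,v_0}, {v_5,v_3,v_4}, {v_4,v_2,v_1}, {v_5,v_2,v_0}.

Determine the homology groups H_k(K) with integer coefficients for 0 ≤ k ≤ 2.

Order the vertices as v_0 < v_1 < v_2 < v_3 < v_4 < v_5. Listing each simplex with vertices in this order, K has dimension 2 with simplices:

  0-simplices (6): [v_0], [v_1], [v_2], [v_3], [v_4], [v_5]
  1-simplices (15): (15 of them)
  2-simplices (10): [v_0,v_1,v_4], [v_0,v_1,v_5], [v_0,v_2,v_3], [v_0,v_2,v_5], [v_0,v_3,v_4], [v_1,v_2,v_3], [v_1,v_2,v_4], [v_1,v_3,v_5], [v_2,v_4,v_5], [v_3,v_4,v_5]

so the chain groups are C_0 ≅ Z^6, C_1 ≅ Z^15, C_2 ≅ Z^10.

∂_1: C_1 → C_0 maps an edge to its endpoints' difference, ∂[p,q] = q − p.
As a 6×15 matrix over Z this has rank 5, with invariant factors (1,1,1,1,1).

∂_2: C_2 → C_1 sends each 2-simplex [p,q,r] to [q,r] − [p,r] + [p,q]. For instance
  ∂[v_3,v_4,v_5] = [v_4,v_5] − [v_3,v_5] + [v_3,v_4],
  ∂[v_0,v_1,v_4] = [v_1,v_4] − [v_0,v_4] + [v_0,v_1].
The 15×10 boundary matrix has rank 10 and Smith normal form diag(1,1,1,1,1,1,1,1,1,2).

From H_k ≅ ker(∂_k) / im(∂_{k+1}) we obtain:

  H_0: rank C_0 − rank ∂_1 = 6 − 5 = 1, and the invariant factors of ∂_1 are all 1, so H_0 ≅ Z.
  H_1: rank ker ∂_1 − rank ∂_2 = (15 − 5) − 10 = 0, and ∂_2 has invariant factor 2 > 1, so H_1 ≅ Z_2.
  H_2: rank ker ∂_2 − rank ∂_3 = (10 − 10) − 0 = 0, and there is no ∂_3, so H_2 ≅ 0.

As a check, the Euler characteristic is 6 − 15 + 10 = 1, which agrees with 1 − 0 + 0 = 1.

H_0 = Z,  H_1 = Z_2,  H_2 = 0.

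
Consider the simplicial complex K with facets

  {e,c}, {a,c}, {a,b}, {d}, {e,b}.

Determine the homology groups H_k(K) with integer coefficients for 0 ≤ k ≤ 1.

K has 5 vertices, 4 edges.
rank ∂_0 = 0, rank ∂_1 = 3 ⇒ b_0 = 5 − 0 − 3 = 2; all invariant factors of ∂_1 are 1 so no torsion. So H_0 ≅ Z^2.
rank ∂_1 = 3, rank ∂_2 = 0 ⇒ b_1 = 4 − 3 − 0 = 1. So H_1 ≅ Z.

H_0 = Z^2,  H_1 = Z.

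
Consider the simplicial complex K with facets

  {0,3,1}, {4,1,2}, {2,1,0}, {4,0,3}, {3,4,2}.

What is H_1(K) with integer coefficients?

H_1 ≅ Z.

We work with the vertex ordering 0 < 1 < 2 < 3 < 4. The simplices of K, each written with vertices in increasing order, are:

  0-simplices (5): [0], [1], [2], [3], [4]
  1-simplices (10): [0,1], [0,2], [0,3], [0,4], [1,2], [1,3], [1,4], [2,3], [2,4], [3,4]
  2-simplices (5): [0,1,2], [0,1,3], [0,3,4], [1,2,4], [2,3,4]

Hence C_0 ≅ Z^5, C_1 ≅ Z^10, C_2 ≅ Z^5.

Boundary ∂_1: C_1 → C_0 is given by ∂[p,q] = [q] − [p]. For instance
  ∂[0,4] = [4] − [0].
As a 5×10 matrix over Z this has rank 4, with invariant factors (1,1,1,1).

The boundary map ∂_2: C_2 → C_1 acts by ∂[p,q,r] = [q,r] − [p,r] + [p,q]. For instance
  ∂[2,3,4] = [3,4] − [2,4] + [2,3],
  ∂[0,1,2] = [1,2] − [0,2] + [0,1].
As a 10×5 matrix over Z this has rank 5, with invariant factors (1,1,1,1,1).

Computing H_k = (kernel of ∂_k) / (image of ∂_{k+1}):

  H_1: rank ker ∂_1 − rank ∂_2 = (10 − 4) − 5 = 1, and the invariant factors of ∂_2 are all 1, so H_1 ≅ Z.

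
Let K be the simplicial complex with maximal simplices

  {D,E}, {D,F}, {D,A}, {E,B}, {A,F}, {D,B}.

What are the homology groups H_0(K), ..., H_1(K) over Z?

K has 5 vertices, 6 edges.
rank ∂_0 = 0, rank ∂_1 = 4 ⇒ b_0 = 5 − 0 − 4 = 1; all invariant factors of ∂_1 are 1 so no torsion. So H_0 = Z.
rank ∂_1 = 4, rank ∂_2 = 0 ⇒ b_1 = 6 − 4 − 0 = 2. So H_1 = Z^2.

H_0 ≅ Z,  H_1 ≅ Z^2.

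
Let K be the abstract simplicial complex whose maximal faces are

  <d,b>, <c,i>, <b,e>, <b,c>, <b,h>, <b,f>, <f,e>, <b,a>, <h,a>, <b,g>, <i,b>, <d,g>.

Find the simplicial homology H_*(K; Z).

We work with the vertex ordering a < b < c < d < e < f < g < h < i. The simplices of K, each written with vertices in increasing order, are:

  0-simplices (9): a, b, c, d, e, f, g, h, i
  1-simplices (12): ab, ah, bc, bd, be, bf, bg, bh, bi, ci, dg, ef

giving chain groups C_0 ≅ Z^9, C_1 ≅ Z^12.

The boundary map ∂_1: C_1 → C_0 is given by ∂[p,q] = [q] − [p].
The 9×12 boundary matrix has rank 8 and Smith normal form diag(1,1,1,1,1,1,1,1).

Now H_k = ker ∂_k / im ∂_{k+1}, so:

  H_0: rank C_0 − rank ∂_1 = 9 − 8 = 1, and the invariant factors of ∂_1 are all 1, so H_0 = Z.
  H_1: rank ker ∂_1 − rank ∂_2 = (12 − 8) − 0 = 4, and there is no ∂_2, so H_1 = Z^4.

As a check, the Euler characteristic is 9 − 12 = -3, which agrees with 1 − 4 = -3.

H_0 ≅ Z,  H_1 ≅ Z^4.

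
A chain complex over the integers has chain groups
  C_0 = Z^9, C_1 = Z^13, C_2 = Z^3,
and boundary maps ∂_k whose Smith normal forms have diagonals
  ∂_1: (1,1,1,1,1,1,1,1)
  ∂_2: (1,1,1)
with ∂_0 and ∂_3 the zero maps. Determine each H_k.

H_0: b_0 = 9 − 0 − 8 = 1; torsion from ∂_1 factors > 1: none. So H_0 ≅ Z.
H_1: b_1 = 13 − 8 − 3 = 2; torsion from ∂_2 factors > 1: none. So H_1 ≅ Z^2.
H_2: b_2 = 3 − 3 − 0 = 0; torsion from ∂_3 factors > 1: none. So H_2 ≅ 0.

H_0 ≅ Z,  H_1 ≅ Z^2,  H_2 = 0.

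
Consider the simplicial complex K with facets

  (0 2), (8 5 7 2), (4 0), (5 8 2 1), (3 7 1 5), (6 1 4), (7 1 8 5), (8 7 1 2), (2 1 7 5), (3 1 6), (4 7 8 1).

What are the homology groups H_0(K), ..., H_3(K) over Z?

Fix the vertex order 0 < 1 < 2 < 3 < 4 < 5 < 6 < 7 < 8 and write every simplex with vertices in increasing order. Then dim K = 3 and the simplices of K are:

  0-simplices (9): [0], [1], [2], [3], [4], [5], [6], [7], [8]
  1-simplices (21): [0,2], [0,4], [1,2], [1,3], [1,4], [1,5], [1,6], [1,7], [1,8], [2,5], [2,7], [2,8], [3,5], [3,6], [3,7], [4,6], [4,7], [4,8], [5,7], [5,8], [7,8]
  2-simplices (18): [1,2,5], [1,2,7], [1,2,8], [1,3,5], [1,3,6], [1,3,7], [1,4,6], [1,4,7], [1,4,8], [1,5,7], [1,5,8], [1,7,8], [2,5,7], [2,5,8], [2,7,8], [3,5,7], [4,7,8], [5,7,8]
  3-simplices (7): [1,2,5,7], [1,2,5,8], [1,2,7,8], [1,3,5,7], [1,4,7,8], [1,5,7,8], [2,5,7,8]

giving chain groups C_0 ≅ Z^9, C_1 ≅ Z^21, C_2 ≅ Z^18, C_3 ≅ Z^7.

Boundary ∂_1: C_1 → C_0 is given by ∂[p,q] = [q] − [p].
As a 9×21 matrix over Z this has rank 8, with invariant factors (1,1,1,1,1,1,1,1).

The boundary map ∂_2: C_2 → C_1 acts by ∂[p,q,r] = [q,r] − [p,r] + [p,q]. For instance
  ∂[1,3,7] = [3,7] − [1,7] + [1,3],
  ∂[1,4,6] = [4,6] − [1,6] + [1,4].
This gives a 21×18 integer matrix of rank 12; reducing to Smith normal form yields diagonal entries (1,1,1,1,1,1,1,1,1,1,1,1).

The boundary map ∂_3: C_3 → C_2 sends each 3-simplex σ to the alternating sum Σ_i (−1)^i (σ with its i-th vertex removed). For instance
  ∂[1,5,7,8] = [5,7,8] − [1,7,8] + [1,5,8] − [1,5,7],
  ∂[1,3,5,7] = [3,5,7] − [1,5,7] + [1,3,7] − [1,3,5].
The resulting 18×7 matrix has rank 6, and its Smith normal form has invariant factors (1,1,1,1,1,1).

Computing H_k = (kernel of ∂_k) / (image of ∂_{k+1}):

  H_0: rank C_0 − rank ∂_1 = 9 − 8 = 1, and the invariant factors of ∂_1 are all 1, so H_0 = Z.
  H_1: rank ker ∂_1 − rank ∂_2 = (21 − 8) − 12 = 1, and the invariant factors of ∂_2 are all 1, so H_1 = Z.
  H_2: rank ker ∂_2 − rank ∂_3 = (18 − 12) − 6 = 0, and the invariant factors of ∂_3 are all 1, so H_2 = 0.
  H_3: rank ker ∂_3 − rank ∂_4 = (7 − 6) − 0 = 1, and there is no ∂_4, so H_3 = Z.

As a check, the Euler characteristic is 9 − 21 + 18 − 7 = -1, which agrees with 1 − 1 + 0 − 1 = -1.

H_0 ≅ Z,  H_1 ≅ Z,  H_2 = 0,  H_3 ≅ Z.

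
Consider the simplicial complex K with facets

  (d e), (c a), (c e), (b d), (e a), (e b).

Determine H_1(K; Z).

H_1 ≅ Z^2.

Fix the vertex order a < b < c < d < e and write every simplex with vertices in increasing order. Then dim K = 1 and the simplices of K are:

  0-simplices (5): a, b, c, d, e
  1-simplices (6): ac, ae, bd, be, ce, de

so the chain groups are C_0 ≅ Z^5, C_1 ≅ Z^6.

The boundary map ∂_1: C_1 → C_0 is given by ∂[p,q] = [q] − [p]. For instance
  ∂ce = e − c.
The 5×6 boundary matrix has rank 4 and Smith normal form diag(1,1,1,1).

Now H_k = ker ∂_k / im ∂_{k+1}, so:

  H_1: rank ker ∂_1 − rank ∂_2 = (6 − 4) − 0 = 2, and there is no ∂_2, so H_1 = Z^2.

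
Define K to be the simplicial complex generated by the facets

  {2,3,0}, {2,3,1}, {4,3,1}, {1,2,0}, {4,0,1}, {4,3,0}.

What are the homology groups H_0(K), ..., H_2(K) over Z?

Take the total order 0 < 1 < 2 < 3 < 4 on the vertex set. Then K (dimension 2) consists of the simplices:

  0-simplices (5): [0], [1], [2], [3], [4]
  1-simplices (9): [0,1], [0,2], [0,3], [0,4], [1,2], [1,3], [1,4], [2,3], [3,4]
  2-simplices (6): [0,1,2], [0,1,4], [0,2,3], [0,3,4], [1,2,3], [1,3,4]

Hence C_0 ≅ Z^5, C_1 ≅ Z^9, C_2 ≅ Z^6.

The boundary map ∂_1: C_1 → C_0 sends each edge [p,q] (with p < q) to q − p. For instance
  ∂[1,3] = [3] − [1].
The resulting 5×9 matrix has rank 4, and its Smith normal form has invariant factors (1,1,1,1).

∂_2: C_2 → C_1 maps a triangle to the signed sum of its edges. For instance
  ∂[1,3,4] = [3,4] − [1,4] + [1,3],
  ∂[1,2,3] = [2,3] − [1,3] + [1,2].
This gives a 9×6 integer matrix of rank 5; reducing to Smith normal form yields diagonal entries (1,1,1,1,1).

Reading off H_k = ker ∂_k / im ∂_{k+1}:

  H_0: rank C_0 − rank ∂_1 = 5 − 4 = 1, and the invariant factors of ∂_1 are all 1, so H_0 = Z.
  H_1: rank ker ∂_1 − rank ∂_2 = (9 − 4) − 5 = 0, and the invariant factors of ∂_2 are all 1, so H_1 = 0.
  H_2: rank ker ∂_2 − rank ∂_3 = (6 − 5) − 0 = 1, and there is no ∂_3, so H_2 = Z.

H_0 = Z,  H_1 = 0,  H_2 = Z.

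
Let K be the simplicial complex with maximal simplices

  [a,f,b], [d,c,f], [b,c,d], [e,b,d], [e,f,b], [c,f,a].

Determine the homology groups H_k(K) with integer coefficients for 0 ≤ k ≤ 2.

Fix the vertex order a < b < c < d < e < f and write every simplex with vertices in increasing order. Then dim K = 2 and the simplices of K are:

  0-simplices (6): a, b, c, d, e, f
  1-simplices (12): ab, ac, af, bc, bd, be, bf, cd, cf, de, df, ef
  2-simplices (6): abf, acf, bcd, bde, bef, cdf

giving chain groups C_0 ≅ Z^6, C_1 ≅ Z^12, C_2 ≅ Z^6.

The boundary map ∂_1: C_1 → C_0 maps an edge to its endpoints' difference, ∂[p,q] = q − p. For instance
  ∂bd = d − b.
As a 6×12 matrix over Z this has rank 5, with invariant factors (1,1,1,1,1).

The boundary map ∂_2: C_2 → C_1 sends each 2-simplex [p,q,r] to [q,r] − [p,r] + [p,q]. For instance
  ∂bde = de − be + bd,
  ∂bcd = cd − bd + bc.
This gives a 12×6 integer matrix of rank 6; reducing to Smith normal form yields diagonal entries (1,1,1,1,1,1).

Computing H_k = (kernel of ∂_k) / (image of ∂_{k+1}):

  H_0: rank C_0 − rank ∂_1 = 6 − 5 = 1, and the invariant factors of ∂_1 are all 1, so H_0 = Z.
  H_1: rank ker ∂_1 − rank ∂_2 = (12 − 5) − 6 = 1, and the invariant factors of ∂_2 are all 1, so H_1 = Z.
  H_2: rank ker ∂_2 − rank ∂_3 = (6 − 6) − 0 = 0, and there is no ∂_3, so H_2 = 0.

(K is a triangulation of the cylinder S^1 x I.)

H_0 = Z,  H_1 = Z,  H_2 = 0.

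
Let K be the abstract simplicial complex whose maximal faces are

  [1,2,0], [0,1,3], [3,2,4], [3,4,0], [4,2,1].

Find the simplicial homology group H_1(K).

H_1 ≅ Z.

Order the vertices as 0 < 1 < 2 < 3 < 4. Listing each simplex with vertices in this order, K has dimension 2 with simplices:

  0-simplices (5): [0], [1], [2], [3], [4]
  1-simplices (10): [0,1], [0,2], [0,3], [0,4], [1,2], [1,3], [1,4], [2,3], [2,4], [3,4]
  2-simplices (5): [0,1,2], [0,1,3], [0,3,4], [1,2,4], [2,3,4]

giving chain groups C_0 ≅ Z^5, C_1 ≅ Z^10, C_2 ≅ Z^5.

Boundary ∂_1: C_1 → C_0 maps an edge to its endpoints' difference, ∂[p,q] = q − p. For instance
  ∂[1,4] = [4] − [1].
The 5×10 boundary matrix has rank 4 and Smith normal form diag(1,1,1,1).

Boundary ∂_2: C_2 → C_1 sends each 2-simplex [p,q,r] to [q,r] − [p,r] + [p,q]. For instance
  ∂[2,3,4] = [3,4] − [2,4] + [2,3],
  ∂[0,1,2] = [1,2] − [0,2] + [0,1].
As a 10×5 matrix over Z this has rank 5, with invariant factors (1,1,1,1,1).

Reading off H_k = ker ∂_k / im ∂_{k+1}:

  H_1: rank ker ∂_1 − rank ∂_2 = (10 − 4) − 5 = 1, and the invariant factors of ∂_2 are all 1, so H_1 = Z.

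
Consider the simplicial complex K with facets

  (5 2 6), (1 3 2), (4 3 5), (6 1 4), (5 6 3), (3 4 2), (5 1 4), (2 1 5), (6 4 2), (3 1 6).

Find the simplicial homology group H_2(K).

Take the total order 1 < 2 < 3 < 4 < 5 < 6 on the vertex set. Then K (dimension 2) consists of the simplices:

  0-simplices (6): [1], [2], [3], [4], [5], [6]
  1-simplices (15): [1,2], [1,3], [1,4], [1,5], [1,6], [2,3], [2,4], [2,5], [2,6], [3,4], [3,5], [3,6], [4,5], [4,6], [5,6]
  2-simplices (10): [1,2,3], [1,2,5], [1,3,6], [1,4,5], [1,4,6], [2,3,4], [2,4,6], [2,5,6], [3,4,5], [3,5,6]

giving chain groups C_0 ≅ Z^6, C_1 ≅ Z^15, C_2 ≅ Z^10.

Boundary ∂_1: C_1 → C_0 maps an edge to its endpoints' difference, ∂[p,q] = q − p. For instance
  ∂[5,6] = [6] − [5].
The resulting 6×15 matrix has rank 5, and its Smith normal form has invariant factors (1,1,1,1,1).

∂_2: C_2 → C_1 sends each 2-simplex [p,q,r] to [q,r] − [p,r] + [p,q]. For instance
  ∂[1,3,6] = [3,6] − [1,6] + [1,3],
  ∂[1,2,3] = [2,3] − [1,3] + [1,2].
This gives a 15×10 integer matrix of rank 10; reducing to Smith normal form yields diagonal entries (1,1,1,1,1,1,1,1,1,2).

Now H_k = ker ∂_k / im ∂_{k+1}, so:

  H_2: rank ker ∂_2 − rank ∂_3 = (10 − 10) − 0 = 0, and there is no ∂_3, so H_2 = 0.

H_2 = 0.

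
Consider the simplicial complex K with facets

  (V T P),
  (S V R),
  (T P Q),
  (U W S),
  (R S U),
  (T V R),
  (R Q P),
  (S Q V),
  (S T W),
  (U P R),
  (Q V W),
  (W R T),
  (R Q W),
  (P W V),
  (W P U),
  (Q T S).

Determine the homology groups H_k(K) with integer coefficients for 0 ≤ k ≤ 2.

H_0 = Z,  H_1 = Z^2,  H_2 = Z.

We work with the vertex ordering P < Q < R < S < T < U < V < W. The simplices of K, each written with vertices in increasing order, are:

  0-simplices (8): P, Q, R, S, T, U, V, W
  1-simplices (24): PQ, PR, PT, PU, PV, PW, QR, QS, QT, QV, QW, RS, RT, RU, RV, RW, ST, SU, SV, SW, TV, TW, UW, VW
  2-simplices (16): PQR, PQT, PRU, PTV, PUW, PVW, QRW, QST, QSV, QVW, RSU, RSV, RTV, RTW, STW, SUW

Hence C_0 ≅ Z^8, C_1 ≅ Z^24, C_2 ≅ Z^16.

The boundary map ∂_1: C_1 → C_0 maps an edge to its endpoints' difference, ∂[p,q] = q − p. For instance
  ∂RW = W − R.
As a 8×24 matrix over Z this has rank 7, with invariant factors (1,1,1,1,1,1,1).

∂_2: C_2 → C_1 maps a triangle to the signed sum of its edges. For instance
  ∂QVW = VW − QW + QV,
  ∂RTW = TW − RW + RT.
The resulting 24×16 matrix has rank 15, and its Smith normal form has invariant factors (1,1,1,1,1,1,1,1,1,1,1,1,1,1,1).

Reading off H_k = ker ∂_k / im ∂_{k+1}:

  H_0: rank C_0 − rank ∂_1 = 8 − 7 = 1, and the invariant factors of ∂_1 are all 1, so H_0 = Z.
  H_1: rank ker ∂_1 − rank ∂_2 = (24 − 7) − 15 = 2, and the invariant factors of ∂_2 are all 1, so H_1 = Z^2.
  H_2: rank ker ∂_2 − rank ∂_3 = (16 − 15) − 0 = 1, and there is no ∂_3, so H_2 = Z.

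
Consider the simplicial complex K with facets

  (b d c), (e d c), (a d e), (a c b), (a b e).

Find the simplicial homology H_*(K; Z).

Take the total order a < b < c < d < e on the vertex set. Then K (dimension 2) consists of the simplices:

  0-simplices (5): a, b, c, d, e
  1-simplices (10): ab, ac, ad, ae, bc, bd, be, cd, ce, de
  2-simplices (5): abc, abe, ade, bcd, cde

giving chain groups C_0 ≅ Z^5, C_1 ≅ Z^10, C_2 ≅ Z^5.

∂_1: C_1 → C_0 maps an edge to its endpoints' difference, ∂[p,q] = q − p. For instance
  ∂ac = c − a.
The 5×10 boundary matrix has rank 4 and Smith normal form diag(1,1,1,1).

The boundary map ∂_2: C_2 → C_1 acts by ∂[p,q,r] = [q,r] − [p,r] + [p,q]. For instance
  ∂abc = bc − ac + ab,
  ∂abe = be − ae + ab.
As a 10×5 matrix over Z this has rank 5, with invariant factors (1,1,1,1,1).

From H_k ≅ ker(∂_k) / im(∂_{k+1}) we obtain:

  H_0: rank C_0 − rank ∂_1 = 5 − 4 = 1, and the invariant factors of ∂_1 are all 1, so H_0 ≅ Z.
  H_1: rank ker ∂_1 − rank ∂_2 = (10 − 4) − 5 = 1, and the invariant factors of ∂_2 are all 1, so H_1 ≅ Z.
  H_2: rank ker ∂_2 − rank ∂_3 = (5 − 5) − 0 = 0, and there is no ∂_3, so H_2 ≅ 0.

As a check, the Euler characteristic is 5 − 10 + 5 = 0, which agrees with 1 − 1 + 0 = 0.
(K is a triangulation of the Möbius band.)

H_0 = Z,  H_1 = Z,  H_2 = 0.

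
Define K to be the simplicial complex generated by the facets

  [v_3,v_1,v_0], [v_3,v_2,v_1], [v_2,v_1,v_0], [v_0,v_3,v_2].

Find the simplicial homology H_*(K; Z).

H_0 = Z,  H_1 = 0,  H_2 = Z.

Order the vertices as v_0 < v_1 < v_2 < v_3. Listing each simplex with vertices in this order, K has dimension 2 with simplices:

  0-simplices (4): [v_0], [v_1], [v_2], [v_3]
  1-simplices (6): [v_0,v_1], [v_0,v_2], [v_0,v_3], [v_1,v_2], [v_1,v_3], [v_2,v_3]
  2-simplices (4): [v_0,v_1,v_2], [v_0,v_1,v_3], [v_0,v_2,v_3], [v_1,v_2,v_3]

giving chain groups C_0 ≅ Z^4, C_1 ≅ Z^6, C_2 ≅ Z^4.

The boundary map ∂_1: C_1 → C_0 sends each edge [p,q] (with p < q) to q − p. For instance
  ∂[v_1,v_2] = [v_2] − [v_1].
This gives a 4×6 integer matrix of rank 3; reducing to Smith normal form yields diagonal entries (1,1,1).

The boundary map ∂_2: C_2 → C_1 acts by ∂[p,q,r] = [q,r] − [p,r] + [p,q]. For instance
  ∂[v_0,v_1,v_3] = [v_1,v_3] − [v_0,v_3] + [v_0,v_1],
  ∂[v_1,v_2,v_3] = [v_2,v_3] − [v_1,v_3] + [v_1,v_2].
This gives a 6×4 integer matrix of rank 3; reducing to Smith normal form yields diagonal entries (1,1,1).

Now H_k = ker ∂_k / im ∂_{k+1}, so:

  H_0: rank C_0 − rank ∂_1 = 4 − 3 = 1, and the invariant factors of ∂_1 are all 1, so H_0 ≅ Z.
  H_1: rank ker ∂_1 − rank ∂_2 = (6 − 3) − 3 = 0, and the invariant factors of ∂_2 are all 1, so H_1 ≅ 0.
  H_2: rank ker ∂_2 − rank ∂_3 = (4 − 3) − 0 = 1, and there is no ∂_3, so H_2 ≅ Z.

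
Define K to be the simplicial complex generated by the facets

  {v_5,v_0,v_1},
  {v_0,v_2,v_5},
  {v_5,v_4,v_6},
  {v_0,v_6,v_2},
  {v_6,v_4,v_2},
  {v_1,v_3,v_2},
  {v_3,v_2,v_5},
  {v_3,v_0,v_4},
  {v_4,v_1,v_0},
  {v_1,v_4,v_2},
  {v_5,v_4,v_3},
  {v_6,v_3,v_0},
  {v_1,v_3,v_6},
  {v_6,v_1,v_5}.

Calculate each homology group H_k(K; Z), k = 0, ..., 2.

H_0 ≅ Z,  H_1 ≅ Z^2,  H_2 ≅ Z.

Take the total order v_0 < v_1 < v_2 < v_3 < v_4 < v_5 < v_6 on the vertex set. Then K (dimension 2) consists of the simplices:

  0-simplices (7): [v_0], [v_1], [v_2], [v_3], [v_4], [v_5], [v_6]
  1-simplices (21): (21 of them)
  2-simplices (14): (14 of them)

giving chain groups C_0 ≅ Z^7, C_1 ≅ Z^21, C_2 ≅ Z^14.

The boundary map ∂_1: C_1 → C_0 sends each edge [p,q] (with p < q) to q − p.
The 7×21 boundary matrix has rank 6 and Smith normal form diag(1,1,1,1,1,1).

∂_2: C_2 → C_1 sends each 2-simplex [p,q,r] to [q,r] − [p,r] + [p,q]. For instance
  ∂[v_3,v_4,v_5] = [v_4,v_5] − [v_3,v_5] + [v_3,v_4],
  ∂[v_2,v_3,v_5] = [v_3,v_5] − [v_2,v_5] + [v_2,v_3].
The resulting 21×14 matrix has rank 13, and its Smith normal form has invariant factors (1,1,1,1,1,1,1,1,1,1,1,1,1).

Now H_k = ker ∂_k / im ∂_{k+1}, so:

  H_0: rank C_0 − rank ∂_1 = 7 − 6 = 1, and the invariant factors of ∂_1 are all 1, so H_0 = Z.
  H_1: rank ker ∂_1 − rank ∂_2 = (21 − 6) − 13 = 2, and the invariant factors of ∂_2 are all 1, so H_1 = Z^2.
  H_2: rank ker ∂_2 − rank ∂_3 = (14 − 13) − 0 = 1, and there is no ∂_3, so H_2 = Z.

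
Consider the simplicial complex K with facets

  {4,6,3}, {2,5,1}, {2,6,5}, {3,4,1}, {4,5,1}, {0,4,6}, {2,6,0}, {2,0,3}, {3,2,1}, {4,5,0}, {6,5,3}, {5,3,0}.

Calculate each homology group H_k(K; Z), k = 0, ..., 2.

Order the vertices as 0 < 1 < 2 < 3 < 4 < 5 < 6. Listing each simplex with vertices in this order, K has dimension 2 with simplices:

  0-simplices (7): [0], [1], [2], [3], [4], [5], [6]
  1-simplices (18): [0,2], [0,3], [0,4], [0,5], [0,6], [1,2], [1,3], [1,4], [1,5], [2,3], [2,5], [2,6], [3,4], [3,5], [3,6], [4,5], [4,6], [5,6]
  2-simplices (12): [0,2,3], [0,2,6], [0,3,5], [0,4,5], [0,4,6], [1,2,3], [1,2,5], [1,3,4], [1,4,5], [2,5,6], [3,4,6], [3,5,6]

Hence C_0 ≅ Z^7, C_1 ≅ Z^18, C_2 ≅ Z^12.

The boundary map ∂_1: C_1 → C_0 maps an edge to its endpoints' difference, ∂[p,q] = q − p.
This gives a 7×18 integer matrix of rank 6; reducing to Smith normal form yields diagonal entries (1,1,1,1,1,1).

The boundary map ∂_2: C_2 → C_1 maps a triangle to the signed sum of its edges. For instance
  ∂[1,3,4] = [3,4] − [1,4] + [1,3],
  ∂[1,4,5] = [4,5] − [1,5] + [1,4].
The 18×12 boundary matrix has rank 12 and Smith normal form diag(1,1,1,1,1,1,1,1,1,1,1,2).

From H_k ≅ ker(∂_k) / im(∂_{k+1}) we obtain:

  H_0: rank C_0 − rank ∂_1 = 7 − 6 = 1, and the invariant factors of ∂_1 are all 1, so H_0 ≅ Z.
  H_1: rank ker ∂_1 − rank ∂_2 = (18 − 6) − 12 = 0, and ∂_2 has invariant factor 2 > 1, so H_1 ≅ Z/2.
  H_2: rank ker ∂_2 − rank ∂_3 = (12 − 12) − 0 = 0, and there is no ∂_3, so H_2 ≅ 0.

As a check, the Euler characteristic is 7 − 18 + 12 = 1, which agrees with 1 − 0 + 0 = 1.

H_0 ≅ Z,  H_1 ≅ Z/2,  H_2 = 0.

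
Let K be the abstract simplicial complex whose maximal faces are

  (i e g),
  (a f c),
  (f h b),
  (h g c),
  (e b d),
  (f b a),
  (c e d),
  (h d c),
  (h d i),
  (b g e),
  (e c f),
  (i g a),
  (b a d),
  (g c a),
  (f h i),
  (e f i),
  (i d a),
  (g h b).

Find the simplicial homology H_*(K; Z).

H_0 = Z,  H_1 = Z^2,  H_2 = Z.

Take the total order a < b < c < d < e < f < g < h < i on the vertex set. Then K (dimension 2) consists of the simplices:

  0-simplices (9): a, b, c, d, e, f, g, h, i
  1-simplices (27): ab, ac, ad, af, ag, ai, bd, be, bf, bg, bh, cd, ce, cf, cg, ch, de, dh, di, ef, eg, ei, fh, fi, gh, gi, hi
  2-simplices (18): abd, abf, acf, acg, adi, agi, bde, beg, bfh, bgh, cde, cdh, cef, cgh, dhi, efi, egi, fhi

so the chain groups are C_0 ≅ Z^9, C_1 ≅ Z^27, C_2 ≅ Z^18.

Boundary ∂_1: C_1 → C_0 is given by ∂[p,q] = [q] − [p]. For instance
  ∂ad = d − a.
The resulting 9×27 matrix has rank 8, and its Smith normal form has invariant factors (1,1,1,1,1,1,1,1).

∂_2: C_2 → C_1 maps a triangle to the signed sum of its edges. For instance
  ∂acf = cf − af + ac,
  ∂efi = fi − ei + ef.
The resulting 27×18 matrix has rank 17, and its Smith normal form has invariant factors (1,1,1,1,1,1,1,1,1,1,1,1,1,1,1,1,1).

Computing H_k = (kernel of ∂_k) / (image of ∂_{k+1}):

  H_0: rank C_0 − rank ∂_1 = 9 − 8 = 1, and the invariant factors of ∂_1 are all 1, so H_0 = Z.
  H_1: rank ker ∂_1 − rank ∂_2 = (27 − 8) − 17 = 2, and the invariant factors of ∂_2 are all 1, so H_1 = Z^2.
  H_2: rank ker ∂_2 − rank ∂_3 = (18 − 17) − 0 = 1, and there is no ∂_3, so H_2 = Z.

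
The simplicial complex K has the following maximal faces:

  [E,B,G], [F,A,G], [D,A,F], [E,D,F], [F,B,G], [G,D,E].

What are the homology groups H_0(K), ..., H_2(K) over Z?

We work with the vertex ordering A < B < D < E < F < G. The simplices of K, each written with vertices in increasing order, are:

  0-simplices (6): A, B, D, E, F, G
  1-simplices (12): AD, AF, AG, BE, BF, BG, DE, DF, DG, EF, EG, FG
  2-simplices (6): ADF, AFG, BEG, BFG, DEF, DEG

giving chain groups C_0 ≅ Z^6, C_1 ≅ Z^12, C_2 ≅ Z^6.

The boundary map ∂_1: C_1 → C_0 maps an edge to its endpoints' difference, ∂[p,q] = q − p. For instance
  ∂DF = F − D.
This gives a 6×12 integer matrix of rank 5; reducing to Smith normal form yields diagonal entries (1,1,1,1,1).

Boundary ∂_2: C_2 → C_1 sends each 2-simplex [p,q,r] to [q,r] − [p,r] + [p,q]. For instance
  ∂BEG = EG − BG + BE,
  ∂DEG = EG − DG + DE.
This gives a 12×6 integer matrix of rank 6; reducing to Smith normal form yields diagonal entries (1,1,1,1,1,1).

Computing H_k = (kernel of ∂_k) / (image of ∂_{k+1}):

  H_0: rank C_0 − rank ∂_1 = 6 − 5 = 1, and the invariant factors of ∂_1 are all 1, so H_0 ≅ Z.
  H_1: rank ker ∂_1 − rank ∂_2 = (12 − 5) − 6 = 1, and the invariant factors of ∂_2 are all 1, so H_1 ≅ Z.
  H_2: rank ker ∂_2 − rank ∂_3 = (6 − 6) − 0 = 0, and there is no ∂_3, so H_2 ≅ 0.

H_0 ≅ Z,  H_1 ≅ Z,  H_2 = 0.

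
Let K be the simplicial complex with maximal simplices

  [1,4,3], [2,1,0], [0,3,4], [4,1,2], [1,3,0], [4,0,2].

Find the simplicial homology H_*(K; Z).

H_0 = Z,  H_1 = 0,  H_2 = Z.

Take the total order 0 < 1 < 2 < 3 < 4 on the vertex set. Then K (dimension 2) consists of the simplices:

  0-simplices (5): [0], [1], [2], [3], [4]
  1-simplices (9): [0,1], [0,2], [0,3], [0,4], [1,2], [1,3], [1,4], [2,4], [3,4]
  2-simplices (6): [0,1,2], [0,1,3], [0,2,4], [0,3,4], [1,2,4], [1,3,4]

giving chain groups C_0 ≅ Z^5, C_1 ≅ Z^9, C_2 ≅ Z^6.

∂_1: C_1 → C_0 is given by ∂[p,q] = [q] − [p].
The resulting 5×9 matrix has rank 4, and its Smith normal form has invariant factors (1,1,1,1).

∂_2: C_2 → C_1 sends each 2-simplex [p,q,r] to [q,r] − [p,r] + [p,q]. For instance
  ∂[1,2,4] = [2,4] − [1,4] + [1,2],
  ∂[0,3,4] = [3,4] − [0,4] + [0,3].
The resulting 9×6 matrix has rank 5, and its Smith normal form has invariant factors (1,1,1,1,1).

Reading off H_k = ker ∂_k / im ∂_{k+1}:

  H_0: rank C_0 − rank ∂_1 = 5 − 4 = 1, and the invariant factors of ∂_1 are all 1, so H_0 ≅ Z.
  H_1: rank ker ∂_1 − rank ∂_2 = (9 − 4) − 5 = 0, and the invariant factors of ∂_2 are all 1, so H_1 ≅ 0.
  H_2: rank ker ∂_2 − rank ∂_3 = (6 − 5) − 0 = 1, and there is no ∂_3, so H_2 ≅ Z.

(K is a triangulation of the 2-sphere S^2.)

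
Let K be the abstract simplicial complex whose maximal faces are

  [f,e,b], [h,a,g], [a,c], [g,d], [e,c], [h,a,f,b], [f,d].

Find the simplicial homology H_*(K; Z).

Order the vertices as a < b < c < d < e < f < g < h. Listing each simplex with vertices in this order, K has dimension 3 with simplices:

  0-simplices (8): a, b, c, d, e, f, g, h
  1-simplices (14): ab, ac, af, ag, ah, be, bf, bh, ce, df, dg, ef, fh, gh
  2-simplices (6): abf, abh, afh, agh, bef, bfh
  3-simplices (1): abfh

Hence C_0 ≅ Z^8, C_1 ≅ Z^14, C_2 ≅ Z^6, C_3 ≅ Z^1.

The boundary map ∂_1: C_1 → C_0 sends each edge [p,q] (with p < q) to q − p. For instance
  ∂df = f − d.
As a 8×14 matrix over Z this has rank 7, with invariant factors (1,1,1,1,1,1,1).

∂_2: C_2 → C_1 acts by ∂[p,q,r] = [q,r] − [p,r] + [p,q]. For instance
  ∂bfh = fh − bh + bf,
  ∂abh = bh − ah + ab.
The resulting 14×6 matrix has rank 5, and its Smith normal form has invariant factors (1,1,1,1,1).

∂_3: C_3 → C_2 sends each 3-simplex σ to the alternating sum Σ_i (−1)^i (σ with its i-th vertex removed). For instance
  ∂abfh = bfh − afh + abh − abf.
The resulting 6×1 matrix has rank 1, and its Smith normal form has invariant factors (1).

Reading off H_k = ker ∂_k / im ∂_{k+1}:

  H_0: rank C_0 − rank ∂_1 = 8 − 7 = 1, and the invariant factors of ∂_1 are all 1, so H_0 = Z.
  H_1: rank ker ∂_1 − rank ∂_2 = (14 − 7) − 5 = 2, and the invariant factors of ∂_2 are all 1, so H_1 = Z^2.
  H_2: rank ker ∂_2 − rank ∂_3 = (6 − 5) − 1 = 0, and the invariant factors of ∂_3 are all 1, so H_2 = 0.
  H_3: rank ker ∂_3 − rank ∂_4 = (1 − 1) − 0 = 0, and there is no ∂_4, so H_3 = 0.

H_0 ≅ Z,  H_1 ≅ Z^2,  H_2 = 0,  H_3 = 0.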